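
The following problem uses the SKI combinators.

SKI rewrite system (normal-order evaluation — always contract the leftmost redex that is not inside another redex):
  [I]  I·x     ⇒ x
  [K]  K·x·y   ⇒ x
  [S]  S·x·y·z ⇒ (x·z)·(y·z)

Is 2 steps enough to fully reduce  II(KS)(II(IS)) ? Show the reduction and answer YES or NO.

  start: II(KS)(II(IS))
  [1] I(KS)(II(IS))
  [2] KS(II(IS))

Answer: NO — after 2 steps the term is KS(II(IS)), not yet normal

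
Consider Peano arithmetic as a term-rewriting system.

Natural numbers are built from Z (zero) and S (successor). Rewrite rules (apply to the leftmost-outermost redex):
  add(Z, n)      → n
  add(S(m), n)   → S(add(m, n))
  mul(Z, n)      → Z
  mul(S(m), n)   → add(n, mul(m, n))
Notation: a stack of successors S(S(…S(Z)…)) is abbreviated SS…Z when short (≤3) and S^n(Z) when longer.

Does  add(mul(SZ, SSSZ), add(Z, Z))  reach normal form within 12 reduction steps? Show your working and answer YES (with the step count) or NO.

  start: add(mul(SZ, SSSZ), add(Z, Z))
  [1] add(add(SSSZ, mul(Z, SSSZ)), add(Z, Z))
  [2] add(S(add(SSZ, mul(Z, SSSZ))), add(Z, Z))
  [3] S(add(add(SSZ, mul(Z, SSSZ)), add(Z, Z)))
  [4] S(add(S(add(SZ, mul(Z, SSSZ))), add(Z, Z)))
  [5] S(S(add(add(SZ, mul(Z, SSSZ)), add(Z, Z))))
  [6] S(S(add(S(add(Z, mul(Z, SSSZ))), add(Z, Z))))
  [7] S(S(S(add(add(Z, mul(Z, SSSZ)), add(Z, Z)))))
  [8] S(S(S(add(mul(Z, SSSZ), add(Z, Z)))))
  [9] S(S(S(add(Z, add(Z, Z)))))
  [10] S(S(S(add(Z, Z))))
  [11] SSSZ

Answer: YES — reaches normal form SSSZ in 11 ≤ 12 steps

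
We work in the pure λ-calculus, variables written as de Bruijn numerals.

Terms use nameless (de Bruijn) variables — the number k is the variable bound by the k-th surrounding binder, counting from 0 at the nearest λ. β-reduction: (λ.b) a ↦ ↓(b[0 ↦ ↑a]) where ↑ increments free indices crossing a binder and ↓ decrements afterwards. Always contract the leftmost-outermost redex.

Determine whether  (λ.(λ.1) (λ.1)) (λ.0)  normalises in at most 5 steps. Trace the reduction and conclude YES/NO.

  start: (λ.(λ.1) (λ.1)) (λ.0)
  [1] (λ.λ.0) (λ.λ.0)
  [2] λ.0

Answer: YES — reaches normal form λ.0 in 2 ≤ 5 steps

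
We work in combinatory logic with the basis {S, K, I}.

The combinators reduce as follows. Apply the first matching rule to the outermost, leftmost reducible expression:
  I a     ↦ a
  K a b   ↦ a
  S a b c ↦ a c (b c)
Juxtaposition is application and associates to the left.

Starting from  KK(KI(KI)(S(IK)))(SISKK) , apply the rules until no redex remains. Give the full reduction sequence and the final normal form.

  start: KK(KI(KI)(S(IK)))(SISKK)
  [1] K(SISKK)
  [2] K(IK(SK)K)
  [3] K(K(SK)K)
  [4] K(SK)

Answer: normal form = K(SK)  (in 4 steps)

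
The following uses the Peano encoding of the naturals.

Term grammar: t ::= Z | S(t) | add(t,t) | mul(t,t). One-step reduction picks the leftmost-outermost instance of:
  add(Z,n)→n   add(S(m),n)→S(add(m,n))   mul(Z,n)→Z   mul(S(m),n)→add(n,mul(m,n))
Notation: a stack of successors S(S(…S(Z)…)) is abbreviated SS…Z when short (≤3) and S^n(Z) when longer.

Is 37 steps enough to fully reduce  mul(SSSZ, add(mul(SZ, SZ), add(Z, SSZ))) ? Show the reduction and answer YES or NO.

Answer: YES — reaches normal form S^9(Z) in 37 ≤ 37 steps

Derivation:
  start: mul(SSSZ, add(mul(SZ, SZ), add(Z, SSZ)))
  step 1: add(add(mul(SZ, SZ), add(Z, SSZ)), mul(SSZ, add(mul(SZ, SZ), add(Z, SSZ))))
  step 2: add(add(add(SZ, mul(Z, SZ)), add(Z, SSZ)), mul(SSZ, add(mul(SZ, SZ), add(Z, SSZ))))
  step 3: add(add(S(add(Z, mul(Z, SZ))), add(Z, SSZ)), mul(SSZ, add(mul(SZ, SZ), add(Z, SSZ))))
  step 4: add(S(add(add(Z, mul(Z, SZ)), add(Z, SSZ))), mul(SSZ, add(mul(SZ, SZ), add(Z, SSZ))))
  step 5: S(add(add(add(Z, mul(Z, SZ)), add(Z, SSZ)), mul(SSZ, add(mul(SZ, SZ), add(Z, SSZ)))))
  step 6: S(add(add(mul(Z, SZ), add(Z, SSZ)), mul(SSZ, add(mul(SZ, SZ), add(Z, SSZ)))))
  step 7: S(add(add(Z, add(Z, SSZ)), mul(SSZ, add(mul(SZ, SZ), add(Z, SSZ)))))
  step 8: S(add(add(Z, SSZ), mul(SSZ, add(mul(SZ, SZ), add(Z, SSZ)))))
  step 9: S(add(SSZ, mul(SSZ, add(mul(SZ, SZ), add(Z, SSZ)))))
  step 10: S(S(add(SZ, mul(SSZ, add(mul(SZ, SZ), add(Z, SSZ))))))
  step 11: S(S(S(add(Z, mul(SSZ, add(mul(SZ, SZ), add(Z, SSZ)))))))
  step 12: S(S(S(mul(SSZ, add(mul(SZ, SZ), add(Z, SSZ))))))
  step 13: S(S(S(add(add(mul(SZ, SZ), add(Z, SSZ)), mul(SZ, add(mul(SZ, SZ), add(Z, SSZ)))))))
  step 14: S(S(S(add(add(add(SZ, mul(Z, SZ)), add(Z, SSZ)), mul(SZ, add(mul(SZ, SZ), add(Z, SSZ)))))))
  step 15: S(S(S(add(add(S(add(Z, mul(Z, SZ))), add(Z, SSZ)), mul(SZ, add(mul(SZ, SZ), add(Z, SSZ)))))))
  step 16: S(S(S(add(S(add(add(Z, mul(Z, SZ)), add(Z, SSZ))), mul(SZ, add(mul(SZ, SZ), add(Z, SSZ)))))))
  step 17: S(S(S(S(add(add(add(Z, mul(Z, SZ)), add(Z, SSZ)), mul(SZ, add(mul(SZ, SZ), add(Z, SSZ))))))))
  step 18: S(S(S(S(add(add(mul(Z, SZ), add(Z, SSZ)), mul(SZ, add(mul(SZ, SZ), add(Z, SSZ))))))))
  step 19: S(S(S(S(add(add(Z, add(Z, SSZ)), mul(SZ, add(mul(SZ, SZ), add(Z, SSZ))))))))
  step 20: S(S(S(S(add(add(Z, SSZ), mul(SZ, add(mul(SZ, SZ), add(Z, SSZ))))))))
  step 21: S(S(S(S(add(SSZ, mul(SZ, add(mul(SZ, SZ), add(Z, SSZ))))))))
  step 22: S(S(S(S(S(add(SZ, mul(SZ, add(mul(SZ, SZ), add(Z, SSZ)))))))))
  step 23: S(S(S(S(S(S(add(Z, mul(SZ, add(mul(SZ, SZ), add(Z, SSZ))))))))))
  step 24: S(S(S(S(S(S(mul(SZ, add(mul(SZ, SZ), add(Z, SSZ)))))))))
  step 25: S(S(S(S(S(S(add(add(mul(SZ, SZ), add(Z, SSZ)), mul(Z, add(mul(SZ, SZ), add(Z, SSZ))))))))))
  step 26: S(S(S(S(S(S(add(add(add(SZ, mul(Z, SZ)), add(Z, SSZ)), mul(Z, add(mul(SZ, SZ), add(Z, SSZ))))))))))
  step 27: S(S(S(S(S(S(add(add(S(add(Z, mul(Z, SZ))), add(Z, SSZ)), mul(Z, add(mul(SZ, SZ), add(Z, SSZ))))))))))
  step 28: S(S(S(S(S(S(add(S(add(add(Z, mul(Z, SZ)), add(Z, SSZ))), mul(Z, add(mul(SZ, SZ), add(Z, SSZ))))))))))
  step 29: S(S(S(S(S(S(S(add(add(add(Z, mul(Z, SZ)), add(Z, SSZ)), mul(Z, add(mul(SZ, SZ), add(Z, SSZ)))))))))))
  step 30: S(S(S(S(S(S(S(add(add(mul(Z, SZ), add(Z, SSZ)), mul(Z, add(mul(SZ, SZ), add(Z, SSZ)))))))))))
  step 31: S(S(S(S(S(S(S(add(add(Z, add(Z, SSZ)), mul(Z, add(mul(SZ, SZ), add(Z, SSZ)))))))))))
  step 32: S(S(S(S(S(S(S(add(add(Z, SSZ), mul(Z, add(mul(SZ, SZ), add(Z, SSZ)))))))))))
  step 33: S(S(S(S(S(S(S(add(SSZ, mul(Z, add(mul(SZ, SZ), add(Z, SSZ)))))))))))
  step 34: S(S(S(S(S(S(S(S(add(SZ, mul(Z, add(mul(SZ, SZ), add(Z, SSZ))))))))))))
  step 35: S(S(S(S(S(S(S(S(S(add(Z, mul(Z, add(mul(SZ, SZ), add(Z, SSZ)))))))))))))
  step 36: S(S(S(S(S(S(S(S(S(mul(Z, add(mul(SZ, SZ), add(Z, SSZ))))))))))))
  step 37: S^9(Z)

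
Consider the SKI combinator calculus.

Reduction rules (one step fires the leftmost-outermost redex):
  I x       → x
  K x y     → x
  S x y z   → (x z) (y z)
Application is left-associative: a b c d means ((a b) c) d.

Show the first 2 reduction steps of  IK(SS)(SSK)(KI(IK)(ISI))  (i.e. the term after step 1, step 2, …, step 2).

Answer: after 2 steps: SS(KI(IK)(ISI))

Derivation:
  start: IK(SS)(SSK)(KI(IK)(ISI))
  [1] K(SS)(SSK)(KI(IK)(ISI))
  [2] SS(KI(IK)(ISI))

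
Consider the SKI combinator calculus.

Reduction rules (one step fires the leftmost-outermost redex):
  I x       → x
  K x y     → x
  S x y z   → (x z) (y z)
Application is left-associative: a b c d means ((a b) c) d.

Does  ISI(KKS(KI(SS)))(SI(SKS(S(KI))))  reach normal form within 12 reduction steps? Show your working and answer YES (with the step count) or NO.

Answer: NO — after 12 steps the term is S(KI)(K(KI(SS))(SI(SKS(S(KI))))), not yet normal

Working:
  start: ISI(KKS(KI(SS)))(SI(SKS(S(KI))))
  [1] SI(KKS(KI(SS)))(SI(SKS(S(KI))))
  [2] I(SI(SKS(S(KI))))(KKS(KI(SS))(SI(SKS(S(KI)))))
  [3] SI(SKS(S(KI)))(KKS(KI(SS))(SI(SKS(S(KI)))))
  [4] I(KKS(KI(SS))(SI(SKS(S(KI)))))(SKS(S(KI))(KKS(KI(SS))(SI(SKS(S(KI))))))
  [5] KKS(KI(SS))(SI(SKS(S(KI))))(SKS(S(KI))(KKS(KI(SS))(SI(SKS(S(KI))))))
  [6] K(KI(SS))(SI(SKS(S(KI))))(SKS(S(KI))(KKS(KI(SS))(SI(SKS(S(KI))))))
  [7] KI(SS)(SKS(S(KI))(KKS(KI(SS))(SI(SKS(S(KI))))))
  [8] I(SKS(S(KI))(KKS(KI(SS))(SI(SKS(S(KI))))))
  [9] SKS(S(KI))(KKS(KI(SS))(SI(SKS(S(KI)))))
  [10] K(S(KI))(S(S(KI)))(KKS(KI(SS))(SI(SKS(S(KI)))))
  [11] S(KI)(KKS(KI(SS))(SI(SKS(S(KI)))))
  [12] S(KI)(K(KI(SS))(SI(SKS(S(KI)))))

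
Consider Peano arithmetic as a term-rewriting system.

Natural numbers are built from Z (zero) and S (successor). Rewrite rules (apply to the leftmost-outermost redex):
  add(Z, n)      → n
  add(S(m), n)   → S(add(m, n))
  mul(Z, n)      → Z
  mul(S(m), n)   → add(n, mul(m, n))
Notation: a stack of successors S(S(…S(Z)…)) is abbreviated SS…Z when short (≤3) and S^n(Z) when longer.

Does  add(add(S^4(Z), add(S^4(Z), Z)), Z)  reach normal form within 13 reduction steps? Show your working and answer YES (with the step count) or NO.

Answer: NO — after 13 steps the term is S(S(S(S(S(S(add(add(SSZ, Z), Z))))))), not yet normal

Reduction:
  start: add(add(S^4(Z), add(S^4(Z), Z)), Z)
  [1] add(S(add(SSSZ, add(S^4(Z), Z))), Z)
  [2] S(add(add(SSSZ, add(S^4(Z), Z)), Z))
  [3] S(add(S(add(SSZ, add(S^4(Z), Z))), Z))
  [4] S(S(add(add(SSZ, add(S^4(Z), Z)), Z)))
  [5] S(S(add(S(add(SZ, add(S^4(Z), Z))), Z)))
  [6] S(S(S(add(add(SZ, add(S^4(Z), Z)), Z))))
  [7] S(S(S(add(S(add(Z, add(S^4(Z), Z))), Z))))
  [8] S(S(S(S(add(add(Z, add(S^4(Z), Z)), Z)))))
  [9] S(S(S(S(add(add(S^4(Z), Z), Z)))))
  [10] S(S(S(S(add(S(add(SSSZ, Z)), Z)))))
  [11] S(S(S(S(S(add(add(SSSZ, Z), Z))))))
  [12] S(S(S(S(S(add(S(add(SSZ, Z)), Z))))))
  [13] S(S(S(S(S(S(add(add(SSZ, Z), Z)))))))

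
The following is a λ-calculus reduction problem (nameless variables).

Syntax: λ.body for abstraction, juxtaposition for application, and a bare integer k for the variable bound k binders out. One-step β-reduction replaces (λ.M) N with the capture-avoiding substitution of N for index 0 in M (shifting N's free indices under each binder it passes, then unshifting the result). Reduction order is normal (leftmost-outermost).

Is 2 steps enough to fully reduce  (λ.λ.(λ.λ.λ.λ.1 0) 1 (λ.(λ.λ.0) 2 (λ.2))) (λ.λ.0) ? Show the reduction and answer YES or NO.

Answer: NO — after 2 steps the term is λ.(λ.λ.λ.1 0) (λ.(λ.λ.0) (λ.λ.0) (λ.2)), not yet normal

Working:
  start: (λ.λ.(λ.λ.λ.λ.1 0) 1 (λ.(λ.λ.0) 2 (λ.2))) (λ.λ.0)
  [1] λ.(λ.λ.λ.λ.1 0) (λ.λ.0) (λ.(λ.λ.0) (λ.λ.0) (λ.2))
  [2] λ.(λ.λ.λ.1 0) (λ.(λ.λ.0) (λ.λ.0) (λ.2))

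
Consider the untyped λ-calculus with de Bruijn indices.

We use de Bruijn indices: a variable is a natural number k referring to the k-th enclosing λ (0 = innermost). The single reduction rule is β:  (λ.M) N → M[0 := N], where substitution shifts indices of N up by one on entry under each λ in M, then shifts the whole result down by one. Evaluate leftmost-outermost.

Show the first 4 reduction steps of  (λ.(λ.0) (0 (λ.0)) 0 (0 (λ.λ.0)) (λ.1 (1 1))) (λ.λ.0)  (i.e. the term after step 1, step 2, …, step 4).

  start: (λ.(λ.0) (0 (λ.0)) 0 (0 (λ.λ.0)) (λ.1 (1 1))) (λ.λ.0)
  →1  (λ.0) ((λ.λ.0) (λ.0)) (λ.λ.0) ((λ.λ.0) (λ.λ.0)) (λ.(λ.λ.0) ((λ.λ.0) (λ.λ.0)))
  →2  (λ.λ.0) (λ.0) (λ.λ.0) ((λ.λ.0) (λ.λ.0)) (λ.(λ.λ.0) ((λ.λ.0) (λ.λ.0)))
  →3  (λ.0) (λ.λ.0) ((λ.λ.0) (λ.λ.0)) (λ.(λ.λ.0) ((λ.λ.0) (λ.λ.0)))
  →4  (λ.λ.0) ((λ.λ.0) (λ.λ.0)) (λ.(λ.λ.0) ((λ.λ.0) (λ.λ.0)))

Answer: after 4 steps: (λ.λ.0) ((λ.λ.0) (λ.λ.0)) (λ.(λ.λ.0) ((λ.λ.0) (λ.λ.0)))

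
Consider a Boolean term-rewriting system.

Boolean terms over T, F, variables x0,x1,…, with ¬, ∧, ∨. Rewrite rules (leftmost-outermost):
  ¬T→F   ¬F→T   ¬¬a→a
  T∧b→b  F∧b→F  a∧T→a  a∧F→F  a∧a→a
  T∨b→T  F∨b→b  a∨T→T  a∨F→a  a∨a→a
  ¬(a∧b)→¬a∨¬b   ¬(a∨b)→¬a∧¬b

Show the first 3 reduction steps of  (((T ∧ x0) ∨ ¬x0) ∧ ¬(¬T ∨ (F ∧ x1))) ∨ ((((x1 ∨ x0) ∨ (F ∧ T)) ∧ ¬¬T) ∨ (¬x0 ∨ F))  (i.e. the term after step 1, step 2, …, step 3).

  start: (((T ∧ x0) ∨ ¬x0) ∧ ¬(¬T ∨ (F ∧ x1))) ∨ ((((x1 ∨ x0) ∨ (F ∧ T)) ∧ ¬¬T) ∨ (¬x0 ∨ F))
  step 1: ((x0 ∨ ¬x0) ∧ ¬(¬T ∨ (F ∧ x1))) ∨ ((((x1 ∨ x0) ∨ (F ∧ T)) ∧ ¬¬T) ∨ (¬x0 ∨ F))
  step 2: ((x0 ∨ ¬x0) ∧ (¬¬T ∧ ¬(F ∧ x1))) ∨ ((((x1 ∨ x0) ∨ (F ∧ T)) ∧ ¬¬T) ∨ (¬x0 ∨ F))
  step 3: ((x0 ∨ ¬x0) ∧ (T ∧ ¬(F ∧ x1))) ∨ ((((x1 ∨ x0) ∨ (F ∧ T)) ∧ ¬¬T) ∨ (¬x0 ∨ F))

Answer: after 3 steps: ((x0 ∨ ¬x0) ∧ (T ∧ ¬(F ∧ x1))) ∨ ((((x1 ∨ x0) ∨ (F ∧ T)) ∧ ¬¬T) ∨ (¬x0 ∨ F))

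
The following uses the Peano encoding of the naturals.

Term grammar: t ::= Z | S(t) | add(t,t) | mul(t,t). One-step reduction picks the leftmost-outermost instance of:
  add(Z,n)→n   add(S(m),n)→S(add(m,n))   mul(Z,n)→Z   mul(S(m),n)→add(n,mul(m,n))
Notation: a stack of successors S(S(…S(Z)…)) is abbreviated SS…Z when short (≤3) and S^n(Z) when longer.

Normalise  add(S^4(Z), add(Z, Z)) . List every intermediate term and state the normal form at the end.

  start: add(S^4(Z), add(Z, Z))
  →1  S(add(SSSZ, add(Z, Z)))
  →2  S(S(add(SSZ, add(Z, Z))))
  →3  S(S(S(add(SZ, add(Z, Z)))))
  →4  S(S(S(S(add(Z, add(Z, Z))))))
  →5  S(S(S(S(add(Z, Z)))))
  →6  S^4(Z)

Answer: normal form = S^4(Z)  (in 6 steps)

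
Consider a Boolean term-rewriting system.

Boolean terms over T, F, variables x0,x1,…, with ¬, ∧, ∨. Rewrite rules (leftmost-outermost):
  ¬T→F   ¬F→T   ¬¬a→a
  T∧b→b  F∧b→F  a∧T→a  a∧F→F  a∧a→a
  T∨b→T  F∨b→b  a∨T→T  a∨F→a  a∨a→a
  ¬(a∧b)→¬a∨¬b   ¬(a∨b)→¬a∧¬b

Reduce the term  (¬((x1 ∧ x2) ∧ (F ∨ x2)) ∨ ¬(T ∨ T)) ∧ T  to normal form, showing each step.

Answer: normal form = (¬x1 ∨ ¬x2) ∨ ¬x2  (in 10 steps)

Working:
  start: (¬((x1 ∧ x2) ∧ (F ∨ x2)) ∨ ¬(T ∨ T)) ∧ T
  step 1: ¬((x1 ∧ x2) ∧ (F ∨ x2)) ∨ ¬(T ∨ T)
  step 2: (¬(x1 ∧ x2) ∨ ¬(F ∨ x2)) ∨ ¬(T ∨ T)
  step 3: ((¬x1 ∨ ¬x2) ∨ ¬(F ∨ x2)) ∨ ¬(T ∨ T)
  step 4: ((¬x1 ∨ ¬x2) ∨ (¬F ∧ ¬x2)) ∨ ¬(T ∨ T)
  step 5: ((¬x1 ∨ ¬x2) ∨ (T ∧ ¬x2)) ∨ ¬(T ∨ T)
  step 6: ((¬x1 ∨ ¬x2) ∨ ¬x2) ∨ ¬(T ∨ T)
  step 7: ((¬x1 ∨ ¬x2) ∨ ¬x2) ∨ (¬T ∧ ¬T)
  step 8: ((¬x1 ∨ ¬x2) ∨ ¬x2) ∨ ¬T
  step 9: ((¬x1 ∨ ¬x2) ∨ ¬x2) ∨ F
  step 10: (¬x1 ∨ ¬x2) ∨ ¬x2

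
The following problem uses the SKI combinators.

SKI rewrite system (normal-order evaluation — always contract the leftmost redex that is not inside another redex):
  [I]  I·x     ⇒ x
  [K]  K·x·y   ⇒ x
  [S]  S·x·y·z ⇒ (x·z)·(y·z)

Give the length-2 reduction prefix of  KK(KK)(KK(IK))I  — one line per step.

  start: KK(KK)(KK(IK))I
  [1] K(KK(IK))I
  [2] KK(IK)

Answer: after 2 steps: KK(IK)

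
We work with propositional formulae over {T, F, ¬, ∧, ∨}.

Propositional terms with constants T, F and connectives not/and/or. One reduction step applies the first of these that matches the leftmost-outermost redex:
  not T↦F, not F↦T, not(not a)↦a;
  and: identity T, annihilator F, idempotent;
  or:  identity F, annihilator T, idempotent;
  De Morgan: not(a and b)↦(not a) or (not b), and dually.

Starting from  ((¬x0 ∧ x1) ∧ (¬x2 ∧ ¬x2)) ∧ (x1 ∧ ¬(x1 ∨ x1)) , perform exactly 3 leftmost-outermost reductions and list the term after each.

Answer: after 3 steps: ((¬x0 ∧ x1) ∧ ¬x2) ∧ (x1 ∧ ¬x1)

Derivation:
  start: ((¬x0 ∧ x1) ∧ (¬x2 ∧ ¬x2)) ∧ (x1 ∧ ¬(x1 ∨ x1))
  step 1: ((¬x0 ∧ x1) ∧ ¬x2) ∧ (x1 ∧ ¬(x1 ∨ x1))
  step 2: ((¬x0 ∧ x1) ∧ ¬x2) ∧ (x1 ∧ (¬x1 ∧ ¬x1))
  step 3: ((¬x0 ∧ x1) ∧ ¬x2) ∧ (x1 ∧ ¬x1)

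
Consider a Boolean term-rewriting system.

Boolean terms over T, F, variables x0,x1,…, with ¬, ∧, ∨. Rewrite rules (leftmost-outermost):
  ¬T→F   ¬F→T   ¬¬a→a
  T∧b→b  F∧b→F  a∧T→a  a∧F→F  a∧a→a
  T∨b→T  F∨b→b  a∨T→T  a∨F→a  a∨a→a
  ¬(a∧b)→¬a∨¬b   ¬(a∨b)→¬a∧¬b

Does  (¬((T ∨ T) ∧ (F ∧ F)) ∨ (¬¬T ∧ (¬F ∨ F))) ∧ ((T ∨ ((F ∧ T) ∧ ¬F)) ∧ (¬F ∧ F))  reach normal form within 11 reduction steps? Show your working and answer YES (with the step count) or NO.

Answer: NO — after 11 steps the term is T ∧ (¬F ∧ F), not yet normal

Working:
  start: (¬((T ∨ T) ∧ (F ∧ F)) ∨ (¬¬T ∧ (¬F ∨ F))) ∧ ((T ∨ ((F ∧ T) ∧ ¬F)) ∧ (¬F ∧ F))
  step 1: ((¬(T ∨ T) ∨ ¬(F ∧ F)) ∨ (¬¬T ∧ (¬F ∨ F))) ∧ ((T ∨ ((F ∧ T) ∧ ¬F)) ∧ (¬F ∧ F))
  step 2: (((¬T ∧ ¬T) ∨ ¬(F ∧ F)) ∨ (¬¬T ∧ (¬F ∨ F))) ∧ ((T ∨ ((F ∧ T) ∧ ¬F)) ∧ (¬F ∧ F))
  step 3: ((¬T ∨ ¬(F ∧ F)) ∨ (¬¬T ∧ (¬F ∨ F))) ∧ ((T ∨ ((F ∧ T) ∧ ¬F)) ∧ (¬F ∧ F))
  step 4: ((F ∨ ¬(F ∧ F)) ∨ (¬¬T ∧ (¬F ∨ F))) ∧ ((T ∨ ((F ∧ T) ∧ ¬F)) ∧ (¬F ∧ F))
  step 5: (¬(F ∧ F) ∨ (¬¬T ∧ (¬F ∨ F))) ∧ ((T ∨ ((F ∧ T) ∧ ¬F)) ∧ (¬F ∧ F))
  step 6: ((¬F ∨ ¬F) ∨ (¬¬T ∧ (¬F ∨ F))) ∧ ((T ∨ ((F ∧ T) ∧ ¬F)) ∧ (¬F ∧ F))
  step 7: (¬F ∨ (¬¬T ∧ (¬F ∨ F))) ∧ ((T ∨ ((F ∧ T) ∧ ¬F)) ∧ (¬F ∧ F))
  step 8: (T ∨ (¬¬T ∧ (¬F ∨ F))) ∧ ((T ∨ ((F ∧ T) ∧ ¬F)) ∧ (¬F ∧ F))
  step 9: T ∧ ((T ∨ ((F ∧ T) ∧ ¬F)) ∧ (¬F ∧ F))
  step 10: (T ∨ ((F ∧ T) ∧ ¬F)) ∧ (¬F ∧ F)
  step 11: T ∧ (¬F ∧ F)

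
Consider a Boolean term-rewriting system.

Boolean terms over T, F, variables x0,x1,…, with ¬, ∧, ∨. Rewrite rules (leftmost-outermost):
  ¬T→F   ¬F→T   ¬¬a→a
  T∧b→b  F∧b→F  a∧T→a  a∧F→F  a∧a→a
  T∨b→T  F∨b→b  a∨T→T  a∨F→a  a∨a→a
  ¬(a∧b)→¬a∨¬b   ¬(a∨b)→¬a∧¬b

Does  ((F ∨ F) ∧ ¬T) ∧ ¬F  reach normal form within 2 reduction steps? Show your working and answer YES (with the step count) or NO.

  start: ((F ∨ F) ∧ ¬T) ∧ ¬F
  →1  (F ∧ ¬T) ∧ ¬F
  →2  F ∧ ¬F

Answer: NO — after 2 steps the term is F ∧ ¬F, not yet normal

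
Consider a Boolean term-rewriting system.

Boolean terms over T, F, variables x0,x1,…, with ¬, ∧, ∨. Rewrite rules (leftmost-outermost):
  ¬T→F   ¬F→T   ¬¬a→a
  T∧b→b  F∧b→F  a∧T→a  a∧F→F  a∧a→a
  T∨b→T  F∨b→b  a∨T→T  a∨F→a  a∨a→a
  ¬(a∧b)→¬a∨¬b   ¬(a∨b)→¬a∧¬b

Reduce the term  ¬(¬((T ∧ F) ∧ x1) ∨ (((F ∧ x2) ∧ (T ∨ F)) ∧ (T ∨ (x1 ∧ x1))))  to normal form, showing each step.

Answer: normal form = F  (in 5 steps)

Working:
  start: ¬(¬((T ∧ F) ∧ x1) ∨ (((F ∧ x2) ∧ (T ∨ F)) ∧ (T ∨ (x1 ∧ x1))))
  →1  ¬¬((T ∧ F) ∧ x1) ∧ ¬(((F ∧ x2) ∧ (T ∨ F)) ∧ (T ∨ (x1 ∧ x1)))
  →2  ((T ∧ F) ∧ x1) ∧ ¬(((F ∧ x2) ∧ (T ∨ F)) ∧ (T ∨ (x1 ∧ x1)))
  →3  (F ∧ x1) ∧ ¬(((F ∧ x2) ∧ (T ∨ F)) ∧ (T ∨ (x1 ∧ x1)))
  →4  F ∧ ¬(((F ∧ x2) ∧ (T ∨ F)) ∧ (T ∨ (x1 ∧ x1)))
  →5  F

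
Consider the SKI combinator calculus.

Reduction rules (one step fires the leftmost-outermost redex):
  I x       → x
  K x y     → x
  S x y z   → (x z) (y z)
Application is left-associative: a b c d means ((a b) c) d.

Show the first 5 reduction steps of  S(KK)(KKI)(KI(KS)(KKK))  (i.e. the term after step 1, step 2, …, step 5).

  start: S(KK)(KKI)(KI(KS)(KKK))
  step 1: KK(KI(KS)(KKK))(KKI(KI(KS)(KKK)))
  step 2: K(KKI(KI(KS)(KKK)))
  step 3: K(K(KI(KS)(KKK)))
  step 4: K(K(I(KKK)))
  step 5: K(K(KKK))

Answer: after 5 steps: K(K(KKK))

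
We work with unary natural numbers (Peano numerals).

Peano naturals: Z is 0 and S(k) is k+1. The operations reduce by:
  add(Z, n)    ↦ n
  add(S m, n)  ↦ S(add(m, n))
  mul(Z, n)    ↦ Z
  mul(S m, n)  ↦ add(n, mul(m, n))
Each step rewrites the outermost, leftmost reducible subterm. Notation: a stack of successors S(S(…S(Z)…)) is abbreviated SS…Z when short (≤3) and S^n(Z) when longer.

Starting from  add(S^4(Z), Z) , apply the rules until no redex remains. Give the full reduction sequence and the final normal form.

Answer: normal form = S^4(Z)  (in 5 steps)

Reduction:
  start: add(S^4(Z), Z)
  step 1: S(add(SSSZ, Z))
  step 2: S(S(add(SSZ, Z)))
  step 3: S(S(S(add(SZ, Z))))
  step 4: S(S(S(S(add(Z, Z)))))
  step 5: S^4(Z)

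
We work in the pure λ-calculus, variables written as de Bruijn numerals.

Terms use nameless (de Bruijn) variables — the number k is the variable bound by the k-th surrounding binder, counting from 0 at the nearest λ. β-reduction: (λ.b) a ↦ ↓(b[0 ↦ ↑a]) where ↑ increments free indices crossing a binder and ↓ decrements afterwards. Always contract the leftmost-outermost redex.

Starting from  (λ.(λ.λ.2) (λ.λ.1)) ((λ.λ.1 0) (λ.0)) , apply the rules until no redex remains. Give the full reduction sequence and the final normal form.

Answer: normal form = λ.λ.0  (in 4 steps)

Reduction:
  start: (λ.(λ.λ.2) (λ.λ.1)) ((λ.λ.1 0) (λ.0))
  step 1: (λ.λ.(λ.λ.1 0) (λ.0)) (λ.λ.1)
  step 2: λ.(λ.λ.1 0) (λ.0)
  step 3: λ.λ.(λ.0) 0
  step 4: λ.λ.0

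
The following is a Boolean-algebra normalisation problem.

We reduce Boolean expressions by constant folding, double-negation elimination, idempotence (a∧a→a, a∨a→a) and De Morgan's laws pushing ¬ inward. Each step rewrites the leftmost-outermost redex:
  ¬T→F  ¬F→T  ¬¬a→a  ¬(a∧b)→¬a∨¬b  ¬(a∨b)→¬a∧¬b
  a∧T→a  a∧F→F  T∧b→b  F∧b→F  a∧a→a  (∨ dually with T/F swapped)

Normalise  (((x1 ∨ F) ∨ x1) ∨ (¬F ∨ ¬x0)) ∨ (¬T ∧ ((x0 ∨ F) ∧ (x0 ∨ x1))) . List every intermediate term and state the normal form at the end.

Answer: normal form = T  (in 6 steps)

Derivation:
  start: (((x1 ∨ F) ∨ x1) ∨ (¬F ∨ ¬x0)) ∨ (¬T ∧ ((x0 ∨ F) ∧ (x0 ∨ x1)))
  step 1: ((x1 ∨ x1) ∨ (¬F ∨ ¬x0)) ∨ (¬T ∧ ((x0 ∨ F) ∧ (x0 ∨ x1)))
  step 2: (x1 ∨ (¬F ∨ ¬x0)) ∨ (¬T ∧ ((x0 ∨ F) ∧ (x0 ∨ x1)))
  step 3: (x1 ∨ (T ∨ ¬x0)) ∨ (¬T ∧ ((x0 ∨ F) ∧ (x0 ∨ x1)))
  step 4: (x1 ∨ T) ∨ (¬T ∧ ((x0 ∨ F) ∧ (x0 ∨ x1)))
  step 5: T ∨ (¬T ∧ ((x0 ∨ F) ∧ (x0 ∨ x1)))
  step 6: T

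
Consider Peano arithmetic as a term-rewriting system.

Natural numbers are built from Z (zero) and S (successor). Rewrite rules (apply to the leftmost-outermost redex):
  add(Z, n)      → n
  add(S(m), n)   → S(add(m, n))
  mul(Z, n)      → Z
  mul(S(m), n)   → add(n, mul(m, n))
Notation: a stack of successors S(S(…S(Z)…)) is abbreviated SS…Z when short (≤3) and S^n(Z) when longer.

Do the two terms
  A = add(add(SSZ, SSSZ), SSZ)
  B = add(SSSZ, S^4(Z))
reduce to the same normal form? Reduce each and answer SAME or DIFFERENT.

Term A:
  start: add(add(SSZ, SSSZ), SSZ)
  [1] add(S(add(SZ, SSSZ)), SSZ)
  [2] S(add(add(SZ, SSSZ), SSZ))
  [3] S(add(S(add(Z, SSSZ)), SSZ))
  [4] S(S(add(add(Z, SSSZ), SSZ)))
  [5] S(S(add(SSSZ, SSZ)))
  [6] S(S(S(add(SSZ, SSZ))))
  [7] S(S(S(S(add(SZ, SSZ)))))
  [8] S(S(S(S(S(add(Z, SSZ))))))
  [9] S^7(Z)

Term B:
  start: add(SSSZ, S^4(Z))
  [1] S(add(SSZ, S^4(Z)))
  [2] S(S(add(SZ, S^4(Z))))
  [3] S(S(S(add(Z, S^4(Z)))))
  [4] S^7(Z)

Answer: SAME — A ⇓ S^7(Z), B ⇓ S^7(Z)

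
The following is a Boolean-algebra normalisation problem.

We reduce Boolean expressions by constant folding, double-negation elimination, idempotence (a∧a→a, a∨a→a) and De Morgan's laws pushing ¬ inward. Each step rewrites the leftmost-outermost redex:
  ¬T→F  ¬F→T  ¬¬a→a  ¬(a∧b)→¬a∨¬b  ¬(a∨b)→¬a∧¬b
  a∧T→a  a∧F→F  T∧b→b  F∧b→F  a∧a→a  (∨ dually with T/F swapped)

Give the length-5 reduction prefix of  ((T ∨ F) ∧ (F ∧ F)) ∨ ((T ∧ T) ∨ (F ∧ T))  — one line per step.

Answer: after 5 steps: T ∨ (F ∧ T)

Derivation:
  start: ((T ∨ F) ∧ (F ∧ F)) ∨ ((T ∧ T) ∨ (F ∧ T))
  step 1: (T ∧ (F ∧ F)) ∨ ((T ∧ T) ∨ (F ∧ T))
  step 2: (F ∧ F) ∨ ((T ∧ T) ∨ (F ∧ T))
  step 3: F ∨ ((T ∧ T) ∨ (F ∧ T))
  step 4: (T ∧ T) ∨ (F ∧ T)
  step 5: T ∨ (F ∧ T)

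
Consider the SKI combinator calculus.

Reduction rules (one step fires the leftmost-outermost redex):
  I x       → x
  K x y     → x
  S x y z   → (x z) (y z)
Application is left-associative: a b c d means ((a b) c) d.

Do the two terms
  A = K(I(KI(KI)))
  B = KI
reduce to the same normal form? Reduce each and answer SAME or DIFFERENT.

Answer: SAME — A ⇓ KI, B ⇓ KI

Derivation:
Term A:
  start: K(I(KI(KI)))
  [1] K(KI(KI))
  [2] KI

Term B:
  start: KI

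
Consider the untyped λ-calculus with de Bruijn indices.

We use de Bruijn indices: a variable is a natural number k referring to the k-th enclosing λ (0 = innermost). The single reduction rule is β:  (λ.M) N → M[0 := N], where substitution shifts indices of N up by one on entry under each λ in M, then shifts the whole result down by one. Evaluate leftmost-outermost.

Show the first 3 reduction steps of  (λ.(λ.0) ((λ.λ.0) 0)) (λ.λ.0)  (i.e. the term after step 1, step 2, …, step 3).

  start: (λ.(λ.0) ((λ.λ.0) 0)) (λ.λ.0)
  [1] (λ.0) ((λ.λ.0) (λ.λ.0))
  [2] (λ.λ.0) (λ.λ.0)
  [3] λ.0

Answer: after 3 steps: λ.0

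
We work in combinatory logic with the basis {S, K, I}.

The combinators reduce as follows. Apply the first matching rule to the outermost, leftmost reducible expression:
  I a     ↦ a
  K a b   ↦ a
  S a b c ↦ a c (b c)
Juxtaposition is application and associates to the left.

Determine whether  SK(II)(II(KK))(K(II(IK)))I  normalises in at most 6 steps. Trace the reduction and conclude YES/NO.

  start: SK(II)(II(KK))(K(II(IK)))I
  →1  K(II(KK))(II(II(KK)))(K(II(IK)))I
  →2  II(KK)(K(II(IK)))I
  →3  I(KK)(K(II(IK)))I
  →4  KK(K(II(IK)))I
  →5  KI

Answer: YES — reaches normal form KI in 5 ≤ 6 steps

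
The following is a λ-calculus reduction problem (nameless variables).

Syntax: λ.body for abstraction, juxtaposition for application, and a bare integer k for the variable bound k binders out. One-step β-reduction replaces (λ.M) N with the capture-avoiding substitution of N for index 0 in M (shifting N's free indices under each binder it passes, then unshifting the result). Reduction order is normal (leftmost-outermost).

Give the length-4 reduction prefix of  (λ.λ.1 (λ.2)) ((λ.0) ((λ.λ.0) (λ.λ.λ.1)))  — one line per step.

  start: (λ.λ.1 (λ.2)) ((λ.0) ((λ.λ.0) (λ.λ.λ.1)))
  →1  λ.(λ.0) ((λ.λ.0) (λ.λ.λ.1)) (λ.(λ.0) ((λ.λ.0) (λ.λ.λ.1)))
  →2  λ.(λ.λ.0) (λ.λ.λ.1) (λ.(λ.0) ((λ.λ.0) (λ.λ.λ.1)))
  →3  λ.(λ.0) (λ.(λ.0) ((λ.λ.0) (λ.λ.λ.1)))
  →4  λ.λ.(λ.0) ((λ.λ.0) (λ.λ.λ.1))

Answer: after 4 steps: λ.λ.(λ.0) ((λ.λ.0) (λ.λ.λ.1))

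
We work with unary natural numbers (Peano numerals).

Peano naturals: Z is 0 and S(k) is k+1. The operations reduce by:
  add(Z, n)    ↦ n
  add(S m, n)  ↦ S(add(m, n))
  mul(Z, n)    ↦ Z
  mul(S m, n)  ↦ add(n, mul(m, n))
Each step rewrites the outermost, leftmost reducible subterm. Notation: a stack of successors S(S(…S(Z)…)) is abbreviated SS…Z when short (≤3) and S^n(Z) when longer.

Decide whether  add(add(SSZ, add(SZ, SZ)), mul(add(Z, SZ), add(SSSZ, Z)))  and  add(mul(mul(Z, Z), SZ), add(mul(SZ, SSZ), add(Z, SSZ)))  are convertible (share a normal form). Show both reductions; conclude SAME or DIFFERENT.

Answer: DIFFERENT — A ⇓ S^7(Z), B ⇓ S^4(Z)

Reduction:
Term A:
  start: add(add(SSZ, add(SZ, SZ)), mul(add(Z, SZ), add(SSSZ, Z)))
  [1] add(S(add(SZ, add(SZ, SZ))), mul(add(Z, SZ), add(SSSZ, Z)))
  [2] S(add(add(SZ, add(SZ, SZ)), mul(add(Z, SZ), add(SSSZ, Z))))
  [3] S(add(S(add(Z, add(SZ, SZ))), mul(add(Z, SZ), add(SSSZ, Z))))
  [4] S(S(add(add(Z, add(SZ, SZ)), mul(add(Z, SZ), add(SSSZ, Z)))))
  [5] S(S(add(add(SZ, SZ), mul(add(Z, SZ), add(SSSZ, Z)))))
  [6] S(S(add(S(add(Z, SZ)), mul(add(Z, SZ), add(SSSZ, Z)))))
  [7] S(S(S(add(add(Z, SZ), mul(add(Z, SZ), add(SSSZ, Z))))))
  [8] S(S(S(add(SZ, mul(add(Z, SZ), add(SSSZ, Z))))))
  [9] S(S(S(S(add(Z, mul(add(Z, SZ), add(SSSZ, Z)))))))
  [10] S(S(S(S(mul(add(Z, SZ), add(SSSZ, Z))))))
  [11] S(S(S(S(mul(SZ, add(SSSZ, Z))))))
  [12] S(S(S(S(add(add(SSSZ, Z), mul(Z, add(SSSZ, Z)))))))
  [13] S(S(S(S(add(S(add(SSZ, Z)), mul(Z, add(SSSZ, Z)))))))
  [14] S(S(S(S(S(add(add(SSZ, Z), mul(Z, add(SSSZ, Z))))))))
  [15] S(S(S(S(S(add(S(add(SZ, Z)), mul(Z, add(SSSZ, Z))))))))
  [16] S(S(S(S(S(S(add(add(SZ, Z), mul(Z, add(SSSZ, Z)))))))))
  [17] S(S(S(S(S(S(add(S(add(Z, Z)), mul(Z, add(SSSZ, Z)))))))))
  [18] S(S(S(S(S(S(S(add(add(Z, Z), mul(Z, add(SSSZ, Z))))))))))
  [19] S(S(S(S(S(S(S(add(Z, mul(Z, add(SSSZ, Z))))))))))
  [20] S(S(S(S(S(S(S(mul(Z, add(SSSZ, Z)))))))))
  [21] S^7(Z)

Term B:
  start: add(mul(mul(Z, Z), SZ), add(mul(SZ, SSZ), add(Z, SSZ)))
  [1] add(mul(Z, SZ), add(mul(SZ, SSZ), add(Z, SSZ)))
  [2] add(Z, add(mul(SZ, SSZ), add(Z, SSZ)))
  [3] add(mul(SZ, SSZ), add(Z, SSZ))
  [4] add(add(SSZ, mul(Z, SSZ)), add(Z, SSZ))
  [5] add(S(add(SZ, mul(Z, SSZ))), add(Z, SSZ))
  [6] S(add(add(SZ, mul(Z, SSZ)), add(Z, SSZ)))
  [7] S(add(S(add(Z, mul(Z, SSZ))), add(Z, SSZ)))
  [8] S(S(add(add(Z, mul(Z, SSZ)), add(Z, SSZ))))
  [9] S(S(add(mul(Z, SSZ), add(Z, SSZ))))
  [10] S(S(add(Z, add(Z, SSZ))))
  [11] S(S(add(Z, SSZ)))
  [12] S^4(Z)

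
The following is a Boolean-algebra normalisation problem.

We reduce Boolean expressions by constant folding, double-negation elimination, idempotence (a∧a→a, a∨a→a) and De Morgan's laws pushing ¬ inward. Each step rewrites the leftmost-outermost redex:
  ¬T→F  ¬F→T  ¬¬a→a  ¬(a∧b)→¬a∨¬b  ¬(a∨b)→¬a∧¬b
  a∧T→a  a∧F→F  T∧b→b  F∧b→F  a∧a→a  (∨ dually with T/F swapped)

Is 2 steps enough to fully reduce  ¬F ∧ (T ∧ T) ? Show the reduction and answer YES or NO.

Answer: NO — after 2 steps the term is T ∧ T, not yet normal

Derivation:
  start: ¬F ∧ (T ∧ T)
  →1  T ∧ (T ∧ T)
  →2  T ∧ T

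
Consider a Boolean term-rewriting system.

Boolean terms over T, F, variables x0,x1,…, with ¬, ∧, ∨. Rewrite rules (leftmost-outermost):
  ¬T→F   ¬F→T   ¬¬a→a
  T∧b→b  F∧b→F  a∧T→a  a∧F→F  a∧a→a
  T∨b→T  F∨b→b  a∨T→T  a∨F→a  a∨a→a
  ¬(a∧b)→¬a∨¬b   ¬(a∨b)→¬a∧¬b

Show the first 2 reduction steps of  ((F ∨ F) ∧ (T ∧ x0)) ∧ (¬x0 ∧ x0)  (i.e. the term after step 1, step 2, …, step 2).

Answer: after 2 steps: F ∧ (¬x0 ∧ x0)

Derivation:
  start: ((F ∨ F) ∧ (T ∧ x0)) ∧ (¬x0 ∧ x0)
  [1] (F ∧ (T ∧ x0)) ∧ (¬x0 ∧ x0)
  [2] F ∧ (¬x0 ∧ x0)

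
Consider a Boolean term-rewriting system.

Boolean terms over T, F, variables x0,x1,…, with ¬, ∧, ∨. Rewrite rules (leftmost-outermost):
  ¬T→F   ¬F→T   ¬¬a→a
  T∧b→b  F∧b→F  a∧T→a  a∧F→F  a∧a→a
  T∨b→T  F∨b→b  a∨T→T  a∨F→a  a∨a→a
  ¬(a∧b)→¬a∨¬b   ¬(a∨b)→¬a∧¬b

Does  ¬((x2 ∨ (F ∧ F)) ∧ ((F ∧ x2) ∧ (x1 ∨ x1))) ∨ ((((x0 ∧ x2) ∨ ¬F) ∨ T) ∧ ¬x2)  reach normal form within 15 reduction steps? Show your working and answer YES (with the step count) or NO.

Answer: YES — reaches normal form T in 13 ≤ 15 steps

Derivation:
  start: ¬((x2 ∨ (F ∧ F)) ∧ ((F ∧ x2) ∧ (x1 ∨ x1))) ∨ ((((x0 ∧ x2) ∨ ¬F) ∨ T) ∧ ¬x2)
  [1] (¬(x2 ∨ (F ∧ F)) ∨ ¬((F ∧ x2) ∧ (x1 ∨ x1))) ∨ ((((x0 ∧ x2) ∨ ¬F) ∨ T) ∧ ¬x2)
  [2] ((¬x2 ∧ ¬(F ∧ F)) ∨ ¬((F ∧ x2) ∧ (x1 ∨ x1))) ∨ ((((x0 ∧ x2) ∨ ¬F) ∨ T) ∧ ¬x2)
  [3] ((¬x2 ∧ (¬F ∨ ¬F)) ∨ ¬((F ∧ x2) ∧ (x1 ∨ x1))) ∨ ((((x0 ∧ x2) ∨ ¬F) ∨ T) ∧ ¬x2)
  [4] ((¬x2 ∧ ¬F) ∨ ¬((F ∧ x2) ∧ (x1 ∨ x1))) ∨ ((((x0 ∧ x2) ∨ ¬F) ∨ T) ∧ ¬x2)
  [5] ((¬x2 ∧ T) ∨ ¬((F ∧ x2) ∧ (x1 ∨ x1))) ∨ ((((x0 ∧ x2) ∨ ¬F) ∨ T) ∧ ¬x2)
  [6] (¬x2 ∨ ¬((F ∧ x2) ∧ (x1 ∨ x1))) ∨ ((((x0 ∧ x2) ∨ ¬F) ∨ T) ∧ ¬x2)
  [7] (¬x2 ∨ (¬(F ∧ x2) ∨ ¬(x1 ∨ x1))) ∨ ((((x0 ∧ x2) ∨ ¬F) ∨ T) ∧ ¬x2)
  [8] (¬x2 ∨ ((¬F ∨ ¬x2) ∨ ¬(x1 ∨ x1))) ∨ ((((x0 ∧ x2) ∨ ¬F) ∨ T) ∧ ¬x2)
  [9] (¬x2 ∨ ((T ∨ ¬x2) ∨ ¬(x1 ∨ x1))) ∨ ((((x0 ∧ x2) ∨ ¬F) ∨ T) ∧ ¬x2)
  [10] (¬x2 ∨ (T ∨ ¬(x1 ∨ x1))) ∨ ((((x0 ∧ x2) ∨ ¬F) ∨ T) ∧ ¬x2)
  [11] (¬x2 ∨ T) ∨ ((((x0 ∧ x2) ∨ ¬F) ∨ T) ∧ ¬x2)
  [12] T ∨ ((((x0 ∧ x2) ∨ ¬F) ∨ T) ∧ ¬x2)
  [13] T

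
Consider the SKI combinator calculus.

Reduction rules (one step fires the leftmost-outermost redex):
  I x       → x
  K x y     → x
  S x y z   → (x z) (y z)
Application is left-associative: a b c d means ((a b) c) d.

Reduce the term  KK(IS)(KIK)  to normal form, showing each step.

Answer: normal form = KI  (in 2 steps)

Reduction:
  start: KK(IS)(KIK)
  [1] K(KIK)
  [2] KI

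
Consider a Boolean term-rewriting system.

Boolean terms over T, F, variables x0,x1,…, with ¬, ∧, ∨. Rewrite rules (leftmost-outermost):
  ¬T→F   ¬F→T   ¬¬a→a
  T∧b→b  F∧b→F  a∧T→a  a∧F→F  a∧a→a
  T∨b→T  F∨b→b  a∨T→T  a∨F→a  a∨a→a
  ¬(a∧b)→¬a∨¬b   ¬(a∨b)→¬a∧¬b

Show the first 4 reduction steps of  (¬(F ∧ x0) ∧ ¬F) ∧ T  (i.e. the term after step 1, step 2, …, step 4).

  start: (¬(F ∧ x0) ∧ ¬F) ∧ T
  step 1: ¬(F ∧ x0) ∧ ¬F
  step 2: (¬F ∨ ¬x0) ∧ ¬F
  step 3: (T ∨ ¬x0) ∧ ¬F
  step 4: T ∧ ¬F

Answer: after 4 steps: T ∧ ¬F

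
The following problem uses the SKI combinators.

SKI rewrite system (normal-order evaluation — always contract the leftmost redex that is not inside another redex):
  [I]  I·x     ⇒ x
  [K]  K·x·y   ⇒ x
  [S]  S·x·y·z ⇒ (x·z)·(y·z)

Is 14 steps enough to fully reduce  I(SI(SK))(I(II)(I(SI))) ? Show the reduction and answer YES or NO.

Answer: YES — reaches normal form SI(SK(SI)) in 11 ≤ 14 steps

Reduction:
  start: I(SI(SK))(I(II)(I(SI)))
  →1  SI(SK)(I(II)(I(SI)))
  →2  I(I(II)(I(SI)))(SK(I(II)(I(SI))))
  →3  I(II)(I(SI))(SK(I(II)(I(SI))))
  →4  II(I(SI))(SK(I(II)(I(SI))))
  →5  I(I(SI))(SK(I(II)(I(SI))))
  →6  I(SI)(SK(I(II)(I(SI))))
  →7  SI(SK(I(II)(I(SI))))
  →8  SI(SK(II(I(SI))))
  →9  SI(SK(I(I(SI))))
  →10  SI(SK(I(SI)))
  →11  SI(SK(SI))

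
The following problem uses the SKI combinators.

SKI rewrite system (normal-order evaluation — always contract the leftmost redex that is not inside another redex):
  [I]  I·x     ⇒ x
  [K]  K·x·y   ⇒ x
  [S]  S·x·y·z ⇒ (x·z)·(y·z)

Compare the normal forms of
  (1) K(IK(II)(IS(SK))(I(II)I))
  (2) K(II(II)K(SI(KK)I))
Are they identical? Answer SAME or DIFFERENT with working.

Answer: DIFFERENT — A ⇓ KI, B ⇓ K(KK)

Derivation:
Term A:
  start: K(IK(II)(IS(SK))(I(II)I))
  step 1: K(K(II)(IS(SK))(I(II)I))
  step 2: K(II(I(II)I))
  step 3: K(I(I(II)I))
  step 4: K(I(II)I)
  step 5: K(III)
  step 6: K(II)
  step 7: KI

Term B:
  start: K(II(II)K(SI(KK)I))
  step 1: K(I(II)K(SI(KK)I))
  step 2: K(IIK(SI(KK)I))
  step 3: K(IK(SI(KK)I))
  step 4: K(K(SI(KK)I))
  step 5: K(K(II(KKI)))
  step 6: K(K(I(KKI)))
  step 7: K(K(KKI))
  step 8: K(KK)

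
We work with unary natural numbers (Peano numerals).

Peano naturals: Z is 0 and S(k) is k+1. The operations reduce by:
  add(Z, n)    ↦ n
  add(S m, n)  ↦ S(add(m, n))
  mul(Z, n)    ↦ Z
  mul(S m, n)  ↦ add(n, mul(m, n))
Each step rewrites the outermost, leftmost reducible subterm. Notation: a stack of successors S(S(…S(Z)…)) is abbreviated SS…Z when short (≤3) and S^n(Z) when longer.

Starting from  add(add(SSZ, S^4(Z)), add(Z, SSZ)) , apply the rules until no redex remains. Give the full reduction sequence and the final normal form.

  start: add(add(SSZ, S^4(Z)), add(Z, SSZ))
  [1] add(S(add(SZ, S^4(Z))), add(Z, SSZ))
  [2] S(add(add(SZ, S^4(Z)), add(Z, SSZ)))
  [3] S(add(S(add(Z, S^4(Z))), add(Z, SSZ)))
  [4] S(S(add(add(Z, S^4(Z)), add(Z, SSZ))))
  [5] S(S(add(S^4(Z), add(Z, SSZ))))
  [6] S(S(S(add(SSSZ, add(Z, SSZ)))))
  [7] S(S(S(S(add(SSZ, add(Z, SSZ))))))
  [8] S(S(S(S(S(add(SZ, add(Z, SSZ)))))))
  [9] S(S(S(S(S(S(add(Z, add(Z, SSZ))))))))
  [10] S(S(S(S(S(S(add(Z, SSZ)))))))
  [11] S^8(Z)

Answer: normal form = S^8(Z)  (in 11 steps)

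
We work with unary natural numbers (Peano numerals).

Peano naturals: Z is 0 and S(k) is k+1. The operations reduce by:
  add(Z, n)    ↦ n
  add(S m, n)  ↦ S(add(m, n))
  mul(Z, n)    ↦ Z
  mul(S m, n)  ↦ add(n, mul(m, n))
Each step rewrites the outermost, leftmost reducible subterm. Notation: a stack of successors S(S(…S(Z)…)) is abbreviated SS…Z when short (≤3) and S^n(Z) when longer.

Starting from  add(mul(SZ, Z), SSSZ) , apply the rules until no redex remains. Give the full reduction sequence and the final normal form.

  start: add(mul(SZ, Z), SSSZ)
  [1] add(add(Z, mul(Z, Z)), SSSZ)
  [2] add(mul(Z, Z), SSSZ)
  [3] add(Z, SSSZ)
  [4] SSSZ

Answer: normal form = SSSZ  (in 4 steps)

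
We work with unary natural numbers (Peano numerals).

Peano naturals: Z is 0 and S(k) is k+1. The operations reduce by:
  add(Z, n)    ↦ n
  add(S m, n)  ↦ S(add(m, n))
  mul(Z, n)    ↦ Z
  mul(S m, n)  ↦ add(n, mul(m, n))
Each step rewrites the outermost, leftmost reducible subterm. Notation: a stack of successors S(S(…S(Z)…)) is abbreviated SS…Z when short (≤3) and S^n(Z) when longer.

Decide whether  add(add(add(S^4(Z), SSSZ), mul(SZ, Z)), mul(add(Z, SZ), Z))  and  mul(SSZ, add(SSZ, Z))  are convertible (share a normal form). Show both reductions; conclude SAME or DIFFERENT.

Answer: DIFFERENT — A ⇓ S^7(Z), B ⇓ S^4(Z)

Reduction:
Term A:
  start: add(add(add(S^4(Z), SSSZ), mul(SZ, Z)), mul(add(Z, SZ), Z))
  [1] add(add(S(add(SSSZ, SSSZ)), mul(SZ, Z)), mul(add(Z, SZ), Z))
  [2] add(S(add(add(SSSZ, SSSZ), mul(SZ, Z))), mul(add(Z, SZ), Z))
  [3] S(add(add(add(SSSZ, SSSZ), mul(SZ, Z)), mul(add(Z, SZ), Z)))
  [4] S(add(add(S(add(SSZ, SSSZ)), mul(SZ, Z)), mul(add(Z, SZ), Z)))
  [5] S(add(S(add(add(SSZ, SSSZ), mul(SZ, Z))), mul(add(Z, SZ), Z)))
  [6] S(S(add(add(add(SSZ, SSSZ), mul(SZ, Z)), mul(add(Z, SZ), Z))))
  [7] S(S(add(add(S(add(SZ, SSSZ)), mul(SZ, Z)), mul(add(Z, SZ), Z))))
  [8] S(S(add(S(add(add(SZ, SSSZ), mul(SZ, Z))), mul(add(Z, SZ), Z))))
  [9] S(S(S(add(add(add(SZ, SSSZ), mul(SZ, Z)), mul(add(Z, SZ), Z)))))
  [10] S(S(S(add(add(S(add(Z, SSSZ)), mul(SZ, Z)), mul(add(Z, SZ), Z)))))
  [11] S(S(S(add(S(add(add(Z, SSSZ), mul(SZ, Z))), mul(add(Z, SZ), Z)))))
  [12] S(S(S(S(add(add(add(Z, SSSZ), mul(SZ, Z)), mul(add(Z, SZ), Z))))))
  [13] S(S(S(S(add(add(SSSZ, mul(SZ, Z)), mul(add(Z, SZ), Z))))))
  [14] S(S(S(S(add(S(add(SSZ, mul(SZ, Z))), mul(add(Z, SZ), Z))))))
  [15] S(S(S(S(S(add(add(SSZ, mul(SZ, Z)), mul(add(Z, SZ), Z)))))))
  [16] S(S(S(S(S(add(S(add(SZ, mul(SZ, Z))), mul(add(Z, SZ), Z)))))))
  [17] S(S(S(S(S(S(add(add(SZ, mul(SZ, Z)), mul(add(Z, SZ), Z))))))))
  [18] S(S(S(S(S(S(add(S(add(Z, mul(SZ, Z))), mul(add(Z, SZ), Z))))))))
  [19] S(S(S(S(S(S(S(add(add(Z, mul(SZ, Z)), mul(add(Z, SZ), Z)))))))))
  [20] S(S(S(S(S(S(S(add(mul(SZ, Z), mul(add(Z, SZ), Z)))))))))
  [21] S(S(S(S(S(S(S(add(add(Z, mul(Z, Z)), mul(add(Z, SZ), Z)))))))))
  [22] S(S(S(S(S(S(S(add(mul(Z, Z), mul(add(Z, SZ), Z)))))))))
  [23] S(S(S(S(S(S(S(add(Z, mul(add(Z, SZ), Z)))))))))
  [24] S(S(S(S(S(S(S(mul(add(Z, SZ), Z))))))))
  [25] S(S(S(S(S(S(S(mul(SZ, Z))))))))
  [26] S(S(S(S(S(S(S(add(Z, mul(Z, Z)))))))))
  [27] S(S(S(S(S(S(S(mul(Z, Z))))))))
  [28] S^7(Z)

Term B:
  start: mul(SSZ, add(SSZ, Z))
  [1] add(add(SSZ, Z), mul(SZ, add(SSZ, Z)))
  [2] add(S(add(SZ, Z)), mul(SZ, add(SSZ, Z)))
  [3] S(add(add(SZ, Z), mul(SZ, add(SSZ, Z))))
  [4] S(add(S(add(Z, Z)), mul(SZ, add(SSZ, Z))))
  [5] S(S(add(add(Z, Z), mul(SZ, add(SSZ, Z)))))
  [6] S(S(add(Z, mul(SZ, add(SSZ, Z)))))
  [7] S(S(mul(SZ, add(SSZ, Z))))
  [8] S(S(add(add(SSZ, Z), mul(Z, add(SSZ, Z)))))
  [9] S(S(add(S(add(SZ, Z)), mul(Z, add(SSZ, Z)))))
  [10] S(S(S(add(add(SZ, Z), mul(Z, add(SSZ, Z))))))
  [11] S(S(S(add(S(add(Z, Z)), mul(Z, add(SSZ, Z))))))
  [12] S(S(S(S(add(add(Z, Z), mul(Z, add(SSZ, Z)))))))
  [13] S(S(S(S(add(Z, mul(Z, add(SSZ, Z)))))))
  [14] S(S(S(S(mul(Z, add(SSZ, Z))))))
  [15] S^4(Z)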